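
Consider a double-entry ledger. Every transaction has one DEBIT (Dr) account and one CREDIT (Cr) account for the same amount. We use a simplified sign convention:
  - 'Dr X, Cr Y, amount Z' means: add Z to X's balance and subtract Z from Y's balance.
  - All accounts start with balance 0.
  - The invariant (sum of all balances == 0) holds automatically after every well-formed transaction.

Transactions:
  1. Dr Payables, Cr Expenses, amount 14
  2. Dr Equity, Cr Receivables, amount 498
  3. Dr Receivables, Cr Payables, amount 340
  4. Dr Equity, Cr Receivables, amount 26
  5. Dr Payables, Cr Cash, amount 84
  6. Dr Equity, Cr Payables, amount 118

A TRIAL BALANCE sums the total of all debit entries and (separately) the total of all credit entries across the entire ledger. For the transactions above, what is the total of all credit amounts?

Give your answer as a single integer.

Answer: 1080

Derivation:
Txn 1: credit+=14
Txn 2: credit+=498
Txn 3: credit+=340
Txn 4: credit+=26
Txn 5: credit+=84
Txn 6: credit+=118
Total credits = 1080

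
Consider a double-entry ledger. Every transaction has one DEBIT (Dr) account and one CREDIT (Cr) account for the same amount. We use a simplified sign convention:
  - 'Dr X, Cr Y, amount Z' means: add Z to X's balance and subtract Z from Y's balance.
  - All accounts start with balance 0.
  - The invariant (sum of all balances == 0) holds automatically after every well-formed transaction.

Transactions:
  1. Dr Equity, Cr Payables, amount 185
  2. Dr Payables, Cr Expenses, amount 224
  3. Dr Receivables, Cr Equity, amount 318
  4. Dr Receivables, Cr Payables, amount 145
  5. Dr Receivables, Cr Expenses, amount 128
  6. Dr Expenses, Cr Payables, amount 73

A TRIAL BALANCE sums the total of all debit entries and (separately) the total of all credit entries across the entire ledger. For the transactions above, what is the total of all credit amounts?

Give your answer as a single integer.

Txn 1: credit+=185
Txn 2: credit+=224
Txn 3: credit+=318
Txn 4: credit+=145
Txn 5: credit+=128
Txn 6: credit+=73
Total credits = 1073

Answer: 1073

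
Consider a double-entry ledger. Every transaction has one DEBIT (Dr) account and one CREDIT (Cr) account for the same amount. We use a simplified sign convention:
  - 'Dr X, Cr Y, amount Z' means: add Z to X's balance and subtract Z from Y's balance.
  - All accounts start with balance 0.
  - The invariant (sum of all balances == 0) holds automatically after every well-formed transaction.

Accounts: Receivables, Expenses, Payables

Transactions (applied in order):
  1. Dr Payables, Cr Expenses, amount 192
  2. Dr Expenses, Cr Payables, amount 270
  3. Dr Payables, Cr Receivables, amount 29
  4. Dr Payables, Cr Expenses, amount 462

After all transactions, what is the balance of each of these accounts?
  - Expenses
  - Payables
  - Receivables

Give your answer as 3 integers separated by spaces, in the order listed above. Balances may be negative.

Answer: -384 413 -29

Derivation:
After txn 1 (Dr Payables, Cr Expenses, amount 192): Expenses=-192 Payables=192
After txn 2 (Dr Expenses, Cr Payables, amount 270): Expenses=78 Payables=-78
After txn 3 (Dr Payables, Cr Receivables, amount 29): Expenses=78 Payables=-49 Receivables=-29
After txn 4 (Dr Payables, Cr Expenses, amount 462): Expenses=-384 Payables=413 Receivables=-29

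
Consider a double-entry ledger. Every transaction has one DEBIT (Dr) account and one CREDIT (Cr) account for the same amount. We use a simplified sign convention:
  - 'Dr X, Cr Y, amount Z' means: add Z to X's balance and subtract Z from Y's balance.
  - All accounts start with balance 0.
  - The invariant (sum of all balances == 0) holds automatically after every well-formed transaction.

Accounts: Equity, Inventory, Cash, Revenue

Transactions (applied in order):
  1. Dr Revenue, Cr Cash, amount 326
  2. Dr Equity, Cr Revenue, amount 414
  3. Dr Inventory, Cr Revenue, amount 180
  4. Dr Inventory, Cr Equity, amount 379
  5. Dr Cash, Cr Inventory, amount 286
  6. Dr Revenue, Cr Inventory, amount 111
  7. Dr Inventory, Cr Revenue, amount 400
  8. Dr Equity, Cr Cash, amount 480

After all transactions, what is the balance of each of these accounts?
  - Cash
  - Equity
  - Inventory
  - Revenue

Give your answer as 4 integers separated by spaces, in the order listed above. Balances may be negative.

Answer: -520 515 562 -557

Derivation:
After txn 1 (Dr Revenue, Cr Cash, amount 326): Cash=-326 Revenue=326
After txn 2 (Dr Equity, Cr Revenue, amount 414): Cash=-326 Equity=414 Revenue=-88
After txn 3 (Dr Inventory, Cr Revenue, amount 180): Cash=-326 Equity=414 Inventory=180 Revenue=-268
After txn 4 (Dr Inventory, Cr Equity, amount 379): Cash=-326 Equity=35 Inventory=559 Revenue=-268
After txn 5 (Dr Cash, Cr Inventory, amount 286): Cash=-40 Equity=35 Inventory=273 Revenue=-268
After txn 6 (Dr Revenue, Cr Inventory, amount 111): Cash=-40 Equity=35 Inventory=162 Revenue=-157
After txn 7 (Dr Inventory, Cr Revenue, amount 400): Cash=-40 Equity=35 Inventory=562 Revenue=-557
After txn 8 (Dr Equity, Cr Cash, amount 480): Cash=-520 Equity=515 Inventory=562 Revenue=-557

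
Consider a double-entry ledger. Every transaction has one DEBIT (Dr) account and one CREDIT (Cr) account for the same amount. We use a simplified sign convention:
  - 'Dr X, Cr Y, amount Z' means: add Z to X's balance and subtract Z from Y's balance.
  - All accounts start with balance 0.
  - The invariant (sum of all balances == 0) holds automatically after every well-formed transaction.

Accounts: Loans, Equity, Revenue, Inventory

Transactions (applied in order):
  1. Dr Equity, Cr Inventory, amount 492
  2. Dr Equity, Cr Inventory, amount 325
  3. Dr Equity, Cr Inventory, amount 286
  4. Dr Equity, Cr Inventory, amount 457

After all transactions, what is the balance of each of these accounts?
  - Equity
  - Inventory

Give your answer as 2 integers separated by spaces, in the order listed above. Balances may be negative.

After txn 1 (Dr Equity, Cr Inventory, amount 492): Equity=492 Inventory=-492
After txn 2 (Dr Equity, Cr Inventory, amount 325): Equity=817 Inventory=-817
After txn 3 (Dr Equity, Cr Inventory, amount 286): Equity=1103 Inventory=-1103
After txn 4 (Dr Equity, Cr Inventory, amount 457): Equity=1560 Inventory=-1560

Answer: 1560 -1560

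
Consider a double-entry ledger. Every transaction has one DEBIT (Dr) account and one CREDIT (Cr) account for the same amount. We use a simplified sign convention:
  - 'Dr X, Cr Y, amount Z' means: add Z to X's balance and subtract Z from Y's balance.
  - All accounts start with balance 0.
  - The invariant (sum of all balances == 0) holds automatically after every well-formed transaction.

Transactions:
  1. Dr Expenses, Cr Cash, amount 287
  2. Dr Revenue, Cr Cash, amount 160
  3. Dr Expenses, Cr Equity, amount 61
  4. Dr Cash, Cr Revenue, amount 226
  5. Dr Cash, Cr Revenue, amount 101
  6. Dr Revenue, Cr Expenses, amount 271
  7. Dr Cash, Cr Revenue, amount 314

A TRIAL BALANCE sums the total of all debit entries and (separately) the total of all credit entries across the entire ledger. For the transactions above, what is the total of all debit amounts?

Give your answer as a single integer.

Answer: 1420

Derivation:
Txn 1: debit+=287
Txn 2: debit+=160
Txn 3: debit+=61
Txn 4: debit+=226
Txn 5: debit+=101
Txn 6: debit+=271
Txn 7: debit+=314
Total debits = 1420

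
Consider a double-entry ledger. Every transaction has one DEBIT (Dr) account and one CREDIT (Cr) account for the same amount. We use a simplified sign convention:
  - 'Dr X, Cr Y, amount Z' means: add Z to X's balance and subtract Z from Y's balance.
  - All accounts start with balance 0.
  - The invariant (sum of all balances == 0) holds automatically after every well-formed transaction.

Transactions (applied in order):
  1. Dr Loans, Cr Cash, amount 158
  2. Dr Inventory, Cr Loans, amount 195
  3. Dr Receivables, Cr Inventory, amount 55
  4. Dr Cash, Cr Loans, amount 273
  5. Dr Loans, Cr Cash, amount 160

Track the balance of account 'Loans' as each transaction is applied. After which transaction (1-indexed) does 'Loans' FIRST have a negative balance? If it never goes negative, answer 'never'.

After txn 1: Loans=158
After txn 2: Loans=-37

Answer: 2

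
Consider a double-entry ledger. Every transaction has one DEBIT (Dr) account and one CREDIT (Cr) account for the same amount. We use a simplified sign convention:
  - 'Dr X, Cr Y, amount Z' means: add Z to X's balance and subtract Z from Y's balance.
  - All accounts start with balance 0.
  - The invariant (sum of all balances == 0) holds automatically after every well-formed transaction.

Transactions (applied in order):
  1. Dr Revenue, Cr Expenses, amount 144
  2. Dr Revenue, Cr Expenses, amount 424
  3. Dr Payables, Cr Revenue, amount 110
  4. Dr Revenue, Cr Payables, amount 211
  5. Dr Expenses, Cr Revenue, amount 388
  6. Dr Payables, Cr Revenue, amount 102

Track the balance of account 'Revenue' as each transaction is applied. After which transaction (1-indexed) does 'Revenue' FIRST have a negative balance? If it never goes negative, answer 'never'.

Answer: never

Derivation:
After txn 1: Revenue=144
After txn 2: Revenue=568
After txn 3: Revenue=458
After txn 4: Revenue=669
After txn 5: Revenue=281
After txn 6: Revenue=179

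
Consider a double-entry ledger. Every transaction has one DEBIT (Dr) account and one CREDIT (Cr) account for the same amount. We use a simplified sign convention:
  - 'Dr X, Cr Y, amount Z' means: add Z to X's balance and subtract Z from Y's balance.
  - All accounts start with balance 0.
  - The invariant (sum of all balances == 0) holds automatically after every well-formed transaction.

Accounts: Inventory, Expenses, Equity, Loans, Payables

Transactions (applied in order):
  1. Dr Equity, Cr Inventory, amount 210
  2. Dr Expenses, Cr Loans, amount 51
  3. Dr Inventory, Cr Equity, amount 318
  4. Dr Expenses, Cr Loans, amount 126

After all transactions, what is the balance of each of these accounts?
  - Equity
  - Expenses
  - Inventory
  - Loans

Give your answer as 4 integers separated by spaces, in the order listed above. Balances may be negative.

Answer: -108 177 108 -177

Derivation:
After txn 1 (Dr Equity, Cr Inventory, amount 210): Equity=210 Inventory=-210
After txn 2 (Dr Expenses, Cr Loans, amount 51): Equity=210 Expenses=51 Inventory=-210 Loans=-51
After txn 3 (Dr Inventory, Cr Equity, amount 318): Equity=-108 Expenses=51 Inventory=108 Loans=-51
After txn 4 (Dr Expenses, Cr Loans, amount 126): Equity=-108 Expenses=177 Inventory=108 Loans=-177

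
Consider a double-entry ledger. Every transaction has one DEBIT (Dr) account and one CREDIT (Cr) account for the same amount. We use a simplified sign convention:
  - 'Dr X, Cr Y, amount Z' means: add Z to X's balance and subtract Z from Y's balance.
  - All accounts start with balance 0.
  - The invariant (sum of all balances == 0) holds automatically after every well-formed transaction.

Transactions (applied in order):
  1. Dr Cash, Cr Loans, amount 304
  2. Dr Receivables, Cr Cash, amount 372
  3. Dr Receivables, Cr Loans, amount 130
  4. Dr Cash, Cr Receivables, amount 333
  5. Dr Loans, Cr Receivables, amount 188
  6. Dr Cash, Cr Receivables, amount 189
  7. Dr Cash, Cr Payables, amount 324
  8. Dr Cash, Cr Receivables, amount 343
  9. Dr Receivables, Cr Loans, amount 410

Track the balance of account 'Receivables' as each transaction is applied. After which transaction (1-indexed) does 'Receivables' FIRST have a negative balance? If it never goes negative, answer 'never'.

After txn 1: Receivables=0
After txn 2: Receivables=372
After txn 3: Receivables=502
After txn 4: Receivables=169
After txn 5: Receivables=-19

Answer: 5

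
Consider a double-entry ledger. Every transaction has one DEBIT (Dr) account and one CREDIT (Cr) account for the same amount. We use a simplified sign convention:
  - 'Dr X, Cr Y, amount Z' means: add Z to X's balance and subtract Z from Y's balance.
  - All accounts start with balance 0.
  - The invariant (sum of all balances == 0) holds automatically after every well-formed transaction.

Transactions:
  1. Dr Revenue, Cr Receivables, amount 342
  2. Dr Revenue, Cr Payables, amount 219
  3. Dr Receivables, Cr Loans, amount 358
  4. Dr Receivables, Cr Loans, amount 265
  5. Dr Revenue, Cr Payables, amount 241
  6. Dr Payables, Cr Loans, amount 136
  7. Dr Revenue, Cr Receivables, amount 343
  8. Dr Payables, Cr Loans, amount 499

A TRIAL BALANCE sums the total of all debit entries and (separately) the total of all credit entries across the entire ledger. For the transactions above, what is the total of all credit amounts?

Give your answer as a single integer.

Txn 1: credit+=342
Txn 2: credit+=219
Txn 3: credit+=358
Txn 4: credit+=265
Txn 5: credit+=241
Txn 6: credit+=136
Txn 7: credit+=343
Txn 8: credit+=499
Total credits = 2403

Answer: 2403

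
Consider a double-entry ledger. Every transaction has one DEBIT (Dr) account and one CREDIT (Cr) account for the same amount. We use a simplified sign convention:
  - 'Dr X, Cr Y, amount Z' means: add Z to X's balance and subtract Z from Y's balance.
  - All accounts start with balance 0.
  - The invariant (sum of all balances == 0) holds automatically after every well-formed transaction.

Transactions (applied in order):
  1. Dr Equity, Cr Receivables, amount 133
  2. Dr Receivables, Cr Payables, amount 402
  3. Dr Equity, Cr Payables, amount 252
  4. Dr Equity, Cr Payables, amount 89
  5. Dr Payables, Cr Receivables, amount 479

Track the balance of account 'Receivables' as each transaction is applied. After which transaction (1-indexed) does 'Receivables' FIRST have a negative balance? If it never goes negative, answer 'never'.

Answer: 1

Derivation:
After txn 1: Receivables=-133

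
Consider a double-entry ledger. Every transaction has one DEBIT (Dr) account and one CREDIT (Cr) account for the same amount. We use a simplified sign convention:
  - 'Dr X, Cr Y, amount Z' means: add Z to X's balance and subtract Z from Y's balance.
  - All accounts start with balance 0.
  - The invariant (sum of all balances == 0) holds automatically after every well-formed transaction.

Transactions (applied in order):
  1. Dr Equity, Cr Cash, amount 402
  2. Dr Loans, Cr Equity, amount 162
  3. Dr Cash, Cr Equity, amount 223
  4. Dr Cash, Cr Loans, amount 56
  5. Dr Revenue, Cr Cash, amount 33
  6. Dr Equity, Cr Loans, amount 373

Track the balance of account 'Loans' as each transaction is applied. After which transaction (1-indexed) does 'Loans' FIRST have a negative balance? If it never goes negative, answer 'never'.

After txn 1: Loans=0
After txn 2: Loans=162
After txn 3: Loans=162
After txn 4: Loans=106
After txn 5: Loans=106
After txn 6: Loans=-267

Answer: 6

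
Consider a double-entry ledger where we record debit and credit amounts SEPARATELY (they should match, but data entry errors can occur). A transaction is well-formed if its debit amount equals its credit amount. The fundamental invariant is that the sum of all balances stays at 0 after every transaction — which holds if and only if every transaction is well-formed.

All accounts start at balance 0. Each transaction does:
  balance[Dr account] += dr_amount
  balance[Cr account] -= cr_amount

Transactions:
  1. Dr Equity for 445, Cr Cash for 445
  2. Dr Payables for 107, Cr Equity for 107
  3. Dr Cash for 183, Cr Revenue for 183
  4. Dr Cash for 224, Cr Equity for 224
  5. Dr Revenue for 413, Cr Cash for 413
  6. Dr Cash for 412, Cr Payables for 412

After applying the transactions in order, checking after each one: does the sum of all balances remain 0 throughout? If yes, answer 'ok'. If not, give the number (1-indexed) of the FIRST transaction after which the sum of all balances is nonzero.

After txn 1: dr=445 cr=445 sum_balances=0
After txn 2: dr=107 cr=107 sum_balances=0
After txn 3: dr=183 cr=183 sum_balances=0
After txn 4: dr=224 cr=224 sum_balances=0
After txn 5: dr=413 cr=413 sum_balances=0
After txn 6: dr=412 cr=412 sum_balances=0

Answer: ok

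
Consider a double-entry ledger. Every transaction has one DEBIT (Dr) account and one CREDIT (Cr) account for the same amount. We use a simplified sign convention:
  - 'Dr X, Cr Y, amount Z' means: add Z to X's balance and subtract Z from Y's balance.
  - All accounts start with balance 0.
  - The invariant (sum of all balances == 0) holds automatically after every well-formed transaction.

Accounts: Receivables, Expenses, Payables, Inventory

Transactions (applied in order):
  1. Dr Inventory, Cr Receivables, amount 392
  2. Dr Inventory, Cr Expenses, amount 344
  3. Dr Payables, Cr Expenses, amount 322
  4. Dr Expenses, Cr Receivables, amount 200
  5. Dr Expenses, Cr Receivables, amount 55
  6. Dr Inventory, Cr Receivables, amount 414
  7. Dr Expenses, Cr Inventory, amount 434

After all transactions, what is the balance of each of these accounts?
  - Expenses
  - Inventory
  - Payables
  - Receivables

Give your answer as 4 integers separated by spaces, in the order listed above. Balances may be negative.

Answer: 23 716 322 -1061

Derivation:
After txn 1 (Dr Inventory, Cr Receivables, amount 392): Inventory=392 Receivables=-392
After txn 2 (Dr Inventory, Cr Expenses, amount 344): Expenses=-344 Inventory=736 Receivables=-392
After txn 3 (Dr Payables, Cr Expenses, amount 322): Expenses=-666 Inventory=736 Payables=322 Receivables=-392
After txn 4 (Dr Expenses, Cr Receivables, amount 200): Expenses=-466 Inventory=736 Payables=322 Receivables=-592
After txn 5 (Dr Expenses, Cr Receivables, amount 55): Expenses=-411 Inventory=736 Payables=322 Receivables=-647
After txn 6 (Dr Inventory, Cr Receivables, amount 414): Expenses=-411 Inventory=1150 Payables=322 Receivables=-1061
After txn 7 (Dr Expenses, Cr Inventory, amount 434): Expenses=23 Inventory=716 Payables=322 Receivables=-1061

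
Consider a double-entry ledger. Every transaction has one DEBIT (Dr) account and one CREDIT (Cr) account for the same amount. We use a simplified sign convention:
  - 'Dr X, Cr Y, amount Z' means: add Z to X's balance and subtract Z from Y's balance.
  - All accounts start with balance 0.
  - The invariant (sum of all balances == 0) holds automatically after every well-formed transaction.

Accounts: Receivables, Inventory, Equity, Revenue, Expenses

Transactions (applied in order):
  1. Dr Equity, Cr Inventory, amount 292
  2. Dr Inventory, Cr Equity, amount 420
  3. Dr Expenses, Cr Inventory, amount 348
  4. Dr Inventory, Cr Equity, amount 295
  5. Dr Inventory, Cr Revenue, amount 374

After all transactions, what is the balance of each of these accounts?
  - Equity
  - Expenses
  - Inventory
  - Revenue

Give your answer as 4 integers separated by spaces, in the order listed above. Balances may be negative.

After txn 1 (Dr Equity, Cr Inventory, amount 292): Equity=292 Inventory=-292
After txn 2 (Dr Inventory, Cr Equity, amount 420): Equity=-128 Inventory=128
After txn 3 (Dr Expenses, Cr Inventory, amount 348): Equity=-128 Expenses=348 Inventory=-220
After txn 4 (Dr Inventory, Cr Equity, amount 295): Equity=-423 Expenses=348 Inventory=75
After txn 5 (Dr Inventory, Cr Revenue, amount 374): Equity=-423 Expenses=348 Inventory=449 Revenue=-374

Answer: -423 348 449 -374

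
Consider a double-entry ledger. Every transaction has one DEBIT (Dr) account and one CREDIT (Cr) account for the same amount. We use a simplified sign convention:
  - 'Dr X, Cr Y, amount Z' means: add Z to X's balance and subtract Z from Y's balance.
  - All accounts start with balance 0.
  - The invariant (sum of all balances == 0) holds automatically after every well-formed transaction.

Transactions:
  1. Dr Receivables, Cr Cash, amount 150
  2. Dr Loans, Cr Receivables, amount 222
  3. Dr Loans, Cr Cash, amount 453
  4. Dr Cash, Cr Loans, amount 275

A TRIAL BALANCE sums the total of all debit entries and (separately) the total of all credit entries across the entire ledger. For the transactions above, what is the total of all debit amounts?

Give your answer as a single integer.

Txn 1: debit+=150
Txn 2: debit+=222
Txn 3: debit+=453
Txn 4: debit+=275
Total debits = 1100

Answer: 1100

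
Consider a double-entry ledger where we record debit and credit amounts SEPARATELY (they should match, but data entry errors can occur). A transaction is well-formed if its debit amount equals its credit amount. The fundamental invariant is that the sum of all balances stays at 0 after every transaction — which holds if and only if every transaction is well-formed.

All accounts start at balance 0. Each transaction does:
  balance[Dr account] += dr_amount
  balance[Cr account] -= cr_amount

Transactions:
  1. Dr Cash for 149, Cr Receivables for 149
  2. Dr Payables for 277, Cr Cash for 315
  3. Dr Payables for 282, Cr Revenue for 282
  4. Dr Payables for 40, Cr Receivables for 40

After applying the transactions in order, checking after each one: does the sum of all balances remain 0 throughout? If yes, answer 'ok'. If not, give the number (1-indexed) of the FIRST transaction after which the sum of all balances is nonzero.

After txn 1: dr=149 cr=149 sum_balances=0
After txn 2: dr=277 cr=315 sum_balances=-38
After txn 3: dr=282 cr=282 sum_balances=-38
After txn 4: dr=40 cr=40 sum_balances=-38

Answer: 2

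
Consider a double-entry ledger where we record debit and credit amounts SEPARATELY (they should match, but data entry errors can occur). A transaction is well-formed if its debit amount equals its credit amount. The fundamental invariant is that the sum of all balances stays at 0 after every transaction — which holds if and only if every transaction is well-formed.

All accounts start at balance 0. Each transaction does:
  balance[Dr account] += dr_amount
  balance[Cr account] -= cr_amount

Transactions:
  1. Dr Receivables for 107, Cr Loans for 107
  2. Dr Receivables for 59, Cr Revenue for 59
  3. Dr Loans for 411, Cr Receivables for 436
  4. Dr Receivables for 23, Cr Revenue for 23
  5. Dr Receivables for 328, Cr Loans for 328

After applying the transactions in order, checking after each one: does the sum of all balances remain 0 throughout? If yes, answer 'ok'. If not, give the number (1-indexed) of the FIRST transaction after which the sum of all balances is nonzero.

After txn 1: dr=107 cr=107 sum_balances=0
After txn 2: dr=59 cr=59 sum_balances=0
After txn 3: dr=411 cr=436 sum_balances=-25
After txn 4: dr=23 cr=23 sum_balances=-25
After txn 5: dr=328 cr=328 sum_balances=-25

Answer: 3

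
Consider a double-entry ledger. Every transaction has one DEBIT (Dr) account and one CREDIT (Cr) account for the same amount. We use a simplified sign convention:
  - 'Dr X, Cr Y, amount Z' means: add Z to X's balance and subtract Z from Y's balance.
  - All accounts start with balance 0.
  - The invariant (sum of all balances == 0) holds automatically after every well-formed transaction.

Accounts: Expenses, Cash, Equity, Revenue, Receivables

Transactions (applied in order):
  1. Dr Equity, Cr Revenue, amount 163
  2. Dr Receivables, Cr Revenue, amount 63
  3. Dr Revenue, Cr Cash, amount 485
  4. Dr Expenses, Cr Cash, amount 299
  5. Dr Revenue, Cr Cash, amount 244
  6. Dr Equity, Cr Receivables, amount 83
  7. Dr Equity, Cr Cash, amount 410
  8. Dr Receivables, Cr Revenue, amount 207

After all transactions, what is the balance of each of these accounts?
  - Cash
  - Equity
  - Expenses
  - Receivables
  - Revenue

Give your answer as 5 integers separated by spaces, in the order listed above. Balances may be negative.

After txn 1 (Dr Equity, Cr Revenue, amount 163): Equity=163 Revenue=-163
After txn 2 (Dr Receivables, Cr Revenue, amount 63): Equity=163 Receivables=63 Revenue=-226
After txn 3 (Dr Revenue, Cr Cash, amount 485): Cash=-485 Equity=163 Receivables=63 Revenue=259
After txn 4 (Dr Expenses, Cr Cash, amount 299): Cash=-784 Equity=163 Expenses=299 Receivables=63 Revenue=259
After txn 5 (Dr Revenue, Cr Cash, amount 244): Cash=-1028 Equity=163 Expenses=299 Receivables=63 Revenue=503
After txn 6 (Dr Equity, Cr Receivables, amount 83): Cash=-1028 Equity=246 Expenses=299 Receivables=-20 Revenue=503
After txn 7 (Dr Equity, Cr Cash, amount 410): Cash=-1438 Equity=656 Expenses=299 Receivables=-20 Revenue=503
After txn 8 (Dr Receivables, Cr Revenue, amount 207): Cash=-1438 Equity=656 Expenses=299 Receivables=187 Revenue=296

Answer: -1438 656 299 187 296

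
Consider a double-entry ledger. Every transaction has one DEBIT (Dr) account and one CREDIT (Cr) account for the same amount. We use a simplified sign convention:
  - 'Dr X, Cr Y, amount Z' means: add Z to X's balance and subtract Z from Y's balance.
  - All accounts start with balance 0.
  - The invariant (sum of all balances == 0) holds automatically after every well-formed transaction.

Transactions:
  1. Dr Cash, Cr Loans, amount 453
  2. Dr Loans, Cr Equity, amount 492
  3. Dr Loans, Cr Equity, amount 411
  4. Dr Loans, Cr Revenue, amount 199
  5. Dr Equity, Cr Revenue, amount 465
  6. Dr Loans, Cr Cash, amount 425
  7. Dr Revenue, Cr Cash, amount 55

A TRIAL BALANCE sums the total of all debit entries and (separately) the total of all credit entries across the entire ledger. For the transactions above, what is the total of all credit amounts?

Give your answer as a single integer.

Answer: 2500

Derivation:
Txn 1: credit+=453
Txn 2: credit+=492
Txn 3: credit+=411
Txn 4: credit+=199
Txn 5: credit+=465
Txn 6: credit+=425
Txn 7: credit+=55
Total credits = 2500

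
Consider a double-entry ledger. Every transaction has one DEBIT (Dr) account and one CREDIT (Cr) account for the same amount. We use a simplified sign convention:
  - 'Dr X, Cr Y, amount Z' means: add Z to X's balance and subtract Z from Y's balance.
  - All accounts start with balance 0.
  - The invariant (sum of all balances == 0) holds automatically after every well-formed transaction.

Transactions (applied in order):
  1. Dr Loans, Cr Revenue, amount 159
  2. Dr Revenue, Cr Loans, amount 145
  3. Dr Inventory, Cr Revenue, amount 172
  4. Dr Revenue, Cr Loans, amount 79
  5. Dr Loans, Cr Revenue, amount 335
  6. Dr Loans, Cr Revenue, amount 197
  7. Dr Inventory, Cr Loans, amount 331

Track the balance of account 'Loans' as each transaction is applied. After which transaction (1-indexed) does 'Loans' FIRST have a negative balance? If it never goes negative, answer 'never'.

After txn 1: Loans=159
After txn 2: Loans=14
After txn 3: Loans=14
After txn 4: Loans=-65

Answer: 4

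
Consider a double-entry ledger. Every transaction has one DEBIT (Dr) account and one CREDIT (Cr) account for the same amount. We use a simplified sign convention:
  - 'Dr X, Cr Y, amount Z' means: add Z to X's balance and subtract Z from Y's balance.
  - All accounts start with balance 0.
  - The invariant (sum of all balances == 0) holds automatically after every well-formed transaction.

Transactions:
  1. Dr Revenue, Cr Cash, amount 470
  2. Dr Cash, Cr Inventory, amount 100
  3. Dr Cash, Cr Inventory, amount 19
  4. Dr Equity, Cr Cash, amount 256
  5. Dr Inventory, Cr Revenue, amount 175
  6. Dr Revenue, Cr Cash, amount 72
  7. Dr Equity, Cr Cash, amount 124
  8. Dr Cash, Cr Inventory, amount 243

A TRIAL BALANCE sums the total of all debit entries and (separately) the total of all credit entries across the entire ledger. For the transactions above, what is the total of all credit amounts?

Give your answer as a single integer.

Txn 1: credit+=470
Txn 2: credit+=100
Txn 3: credit+=19
Txn 4: credit+=256
Txn 5: credit+=175
Txn 6: credit+=72
Txn 7: credit+=124
Txn 8: credit+=243
Total credits = 1459

Answer: 1459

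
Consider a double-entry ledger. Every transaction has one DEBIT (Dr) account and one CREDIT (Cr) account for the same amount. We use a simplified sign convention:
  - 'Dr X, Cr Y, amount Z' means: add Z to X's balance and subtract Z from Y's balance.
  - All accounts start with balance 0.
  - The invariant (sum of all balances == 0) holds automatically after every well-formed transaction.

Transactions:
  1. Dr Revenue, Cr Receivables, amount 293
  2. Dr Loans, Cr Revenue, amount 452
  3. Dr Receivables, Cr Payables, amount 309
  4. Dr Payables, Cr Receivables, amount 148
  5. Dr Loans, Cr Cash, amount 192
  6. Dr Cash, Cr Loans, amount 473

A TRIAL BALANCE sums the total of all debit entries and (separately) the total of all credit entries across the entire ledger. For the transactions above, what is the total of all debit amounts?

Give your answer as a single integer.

Answer: 1867

Derivation:
Txn 1: debit+=293
Txn 2: debit+=452
Txn 3: debit+=309
Txn 4: debit+=148
Txn 5: debit+=192
Txn 6: debit+=473
Total debits = 1867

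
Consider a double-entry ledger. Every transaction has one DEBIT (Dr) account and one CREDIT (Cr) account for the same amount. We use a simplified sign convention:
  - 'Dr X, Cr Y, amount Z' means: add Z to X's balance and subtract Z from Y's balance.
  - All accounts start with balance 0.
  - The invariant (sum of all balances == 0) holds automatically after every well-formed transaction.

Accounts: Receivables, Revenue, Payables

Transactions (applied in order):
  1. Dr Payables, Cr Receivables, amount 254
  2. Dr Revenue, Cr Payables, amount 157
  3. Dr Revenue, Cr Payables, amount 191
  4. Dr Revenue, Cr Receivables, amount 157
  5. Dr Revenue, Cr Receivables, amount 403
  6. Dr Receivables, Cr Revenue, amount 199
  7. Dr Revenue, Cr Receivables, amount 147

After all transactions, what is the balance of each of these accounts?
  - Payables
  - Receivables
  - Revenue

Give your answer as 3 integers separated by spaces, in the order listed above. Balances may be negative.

After txn 1 (Dr Payables, Cr Receivables, amount 254): Payables=254 Receivables=-254
After txn 2 (Dr Revenue, Cr Payables, amount 157): Payables=97 Receivables=-254 Revenue=157
After txn 3 (Dr Revenue, Cr Payables, amount 191): Payables=-94 Receivables=-254 Revenue=348
After txn 4 (Dr Revenue, Cr Receivables, amount 157): Payables=-94 Receivables=-411 Revenue=505
After txn 5 (Dr Revenue, Cr Receivables, amount 403): Payables=-94 Receivables=-814 Revenue=908
After txn 6 (Dr Receivables, Cr Revenue, amount 199): Payables=-94 Receivables=-615 Revenue=709
After txn 7 (Dr Revenue, Cr Receivables, amount 147): Payables=-94 Receivables=-762 Revenue=856

Answer: -94 -762 856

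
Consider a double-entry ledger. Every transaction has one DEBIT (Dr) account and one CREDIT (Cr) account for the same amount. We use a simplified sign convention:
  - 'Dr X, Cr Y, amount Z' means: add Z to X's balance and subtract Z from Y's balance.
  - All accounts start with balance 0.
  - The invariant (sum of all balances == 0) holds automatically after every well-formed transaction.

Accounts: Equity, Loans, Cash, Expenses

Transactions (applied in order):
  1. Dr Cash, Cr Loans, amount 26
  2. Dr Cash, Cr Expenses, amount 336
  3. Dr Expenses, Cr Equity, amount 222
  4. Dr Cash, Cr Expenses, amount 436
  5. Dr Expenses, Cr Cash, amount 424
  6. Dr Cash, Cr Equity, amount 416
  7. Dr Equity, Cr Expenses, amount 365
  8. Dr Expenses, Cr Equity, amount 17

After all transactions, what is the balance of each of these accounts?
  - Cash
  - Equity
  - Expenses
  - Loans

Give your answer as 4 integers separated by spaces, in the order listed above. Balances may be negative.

After txn 1 (Dr Cash, Cr Loans, amount 26): Cash=26 Loans=-26
After txn 2 (Dr Cash, Cr Expenses, amount 336): Cash=362 Expenses=-336 Loans=-26
After txn 3 (Dr Expenses, Cr Equity, amount 222): Cash=362 Equity=-222 Expenses=-114 Loans=-26
After txn 4 (Dr Cash, Cr Expenses, amount 436): Cash=798 Equity=-222 Expenses=-550 Loans=-26
After txn 5 (Dr Expenses, Cr Cash, amount 424): Cash=374 Equity=-222 Expenses=-126 Loans=-26
After txn 6 (Dr Cash, Cr Equity, amount 416): Cash=790 Equity=-638 Expenses=-126 Loans=-26
After txn 7 (Dr Equity, Cr Expenses, amount 365): Cash=790 Equity=-273 Expenses=-491 Loans=-26
After txn 8 (Dr Expenses, Cr Equity, amount 17): Cash=790 Equity=-290 Expenses=-474 Loans=-26

Answer: 790 -290 -474 -26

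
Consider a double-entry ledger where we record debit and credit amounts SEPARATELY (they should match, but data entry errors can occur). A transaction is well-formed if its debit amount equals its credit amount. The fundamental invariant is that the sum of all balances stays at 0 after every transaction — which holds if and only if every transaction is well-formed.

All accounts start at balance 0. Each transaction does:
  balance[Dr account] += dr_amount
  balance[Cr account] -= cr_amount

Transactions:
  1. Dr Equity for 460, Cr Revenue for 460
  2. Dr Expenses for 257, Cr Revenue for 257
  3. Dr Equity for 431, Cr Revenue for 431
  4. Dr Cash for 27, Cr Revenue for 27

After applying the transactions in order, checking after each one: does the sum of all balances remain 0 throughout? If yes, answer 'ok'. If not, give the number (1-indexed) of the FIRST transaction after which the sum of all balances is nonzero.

Answer: ok

Derivation:
After txn 1: dr=460 cr=460 sum_balances=0
After txn 2: dr=257 cr=257 sum_balances=0
After txn 3: dr=431 cr=431 sum_balances=0
After txn 4: dr=27 cr=27 sum_balances=0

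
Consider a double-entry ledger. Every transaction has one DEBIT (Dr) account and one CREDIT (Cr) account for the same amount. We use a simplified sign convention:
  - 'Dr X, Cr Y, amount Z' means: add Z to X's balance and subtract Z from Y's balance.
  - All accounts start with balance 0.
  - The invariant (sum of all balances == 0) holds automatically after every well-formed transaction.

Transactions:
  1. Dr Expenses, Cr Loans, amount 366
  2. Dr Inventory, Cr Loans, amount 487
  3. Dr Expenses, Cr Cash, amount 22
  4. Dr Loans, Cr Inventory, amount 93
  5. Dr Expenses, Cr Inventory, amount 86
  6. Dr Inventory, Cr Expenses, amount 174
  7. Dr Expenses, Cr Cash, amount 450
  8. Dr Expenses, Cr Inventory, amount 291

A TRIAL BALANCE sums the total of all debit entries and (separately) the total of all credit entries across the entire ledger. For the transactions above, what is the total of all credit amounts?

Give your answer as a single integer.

Answer: 1969

Derivation:
Txn 1: credit+=366
Txn 2: credit+=487
Txn 3: credit+=22
Txn 4: credit+=93
Txn 5: credit+=86
Txn 6: credit+=174
Txn 7: credit+=450
Txn 8: credit+=291
Total credits = 1969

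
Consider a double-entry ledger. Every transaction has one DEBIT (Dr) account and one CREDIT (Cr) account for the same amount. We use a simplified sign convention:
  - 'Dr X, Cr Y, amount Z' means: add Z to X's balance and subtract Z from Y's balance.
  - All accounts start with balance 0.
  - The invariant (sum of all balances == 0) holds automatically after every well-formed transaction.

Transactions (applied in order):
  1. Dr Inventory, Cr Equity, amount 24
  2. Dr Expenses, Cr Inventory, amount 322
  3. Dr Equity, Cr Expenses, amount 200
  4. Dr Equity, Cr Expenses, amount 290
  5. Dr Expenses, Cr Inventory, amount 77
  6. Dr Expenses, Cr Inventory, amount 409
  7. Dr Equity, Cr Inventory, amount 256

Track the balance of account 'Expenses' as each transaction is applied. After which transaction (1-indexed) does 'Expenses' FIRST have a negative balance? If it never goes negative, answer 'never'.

Answer: 4

Derivation:
After txn 1: Expenses=0
After txn 2: Expenses=322
After txn 3: Expenses=122
After txn 4: Expenses=-168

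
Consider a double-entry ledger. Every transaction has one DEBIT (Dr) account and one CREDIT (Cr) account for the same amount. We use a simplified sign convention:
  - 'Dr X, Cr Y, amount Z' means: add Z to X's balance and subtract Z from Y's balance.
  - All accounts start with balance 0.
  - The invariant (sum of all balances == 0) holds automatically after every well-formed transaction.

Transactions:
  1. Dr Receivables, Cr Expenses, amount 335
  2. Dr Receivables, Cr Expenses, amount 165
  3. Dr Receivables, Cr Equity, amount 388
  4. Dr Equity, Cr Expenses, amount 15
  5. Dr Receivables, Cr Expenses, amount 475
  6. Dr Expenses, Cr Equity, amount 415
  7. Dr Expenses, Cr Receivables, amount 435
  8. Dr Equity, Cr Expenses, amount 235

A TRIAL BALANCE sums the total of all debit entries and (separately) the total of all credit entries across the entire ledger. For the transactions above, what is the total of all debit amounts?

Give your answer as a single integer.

Txn 1: debit+=335
Txn 2: debit+=165
Txn 3: debit+=388
Txn 4: debit+=15
Txn 5: debit+=475
Txn 6: debit+=415
Txn 7: debit+=435
Txn 8: debit+=235
Total debits = 2463

Answer: 2463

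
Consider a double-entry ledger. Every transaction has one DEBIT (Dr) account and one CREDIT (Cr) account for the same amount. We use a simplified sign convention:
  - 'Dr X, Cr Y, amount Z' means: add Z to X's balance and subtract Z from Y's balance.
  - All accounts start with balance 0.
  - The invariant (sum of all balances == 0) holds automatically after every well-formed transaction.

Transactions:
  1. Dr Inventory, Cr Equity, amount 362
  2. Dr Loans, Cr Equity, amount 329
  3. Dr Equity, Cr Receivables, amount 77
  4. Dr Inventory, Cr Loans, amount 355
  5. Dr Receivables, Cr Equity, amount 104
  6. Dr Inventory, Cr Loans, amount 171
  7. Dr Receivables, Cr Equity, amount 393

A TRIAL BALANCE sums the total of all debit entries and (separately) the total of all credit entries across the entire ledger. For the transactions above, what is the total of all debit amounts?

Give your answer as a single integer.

Answer: 1791

Derivation:
Txn 1: debit+=362
Txn 2: debit+=329
Txn 3: debit+=77
Txn 4: debit+=355
Txn 5: debit+=104
Txn 6: debit+=171
Txn 7: debit+=393
Total debits = 1791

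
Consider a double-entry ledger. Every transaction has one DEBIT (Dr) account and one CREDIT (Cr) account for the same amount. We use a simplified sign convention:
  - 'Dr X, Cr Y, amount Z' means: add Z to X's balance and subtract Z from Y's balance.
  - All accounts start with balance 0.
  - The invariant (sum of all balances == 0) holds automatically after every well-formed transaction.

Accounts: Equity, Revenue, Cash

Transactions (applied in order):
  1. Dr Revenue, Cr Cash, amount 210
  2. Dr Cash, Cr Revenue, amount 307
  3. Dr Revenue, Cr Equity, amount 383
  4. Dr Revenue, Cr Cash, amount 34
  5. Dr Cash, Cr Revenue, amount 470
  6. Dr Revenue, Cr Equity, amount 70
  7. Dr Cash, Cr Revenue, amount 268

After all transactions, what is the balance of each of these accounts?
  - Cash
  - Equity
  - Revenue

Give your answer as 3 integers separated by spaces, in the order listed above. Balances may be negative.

Answer: 801 -453 -348

Derivation:
After txn 1 (Dr Revenue, Cr Cash, amount 210): Cash=-210 Revenue=210
After txn 2 (Dr Cash, Cr Revenue, amount 307): Cash=97 Revenue=-97
After txn 3 (Dr Revenue, Cr Equity, amount 383): Cash=97 Equity=-383 Revenue=286
After txn 4 (Dr Revenue, Cr Cash, amount 34): Cash=63 Equity=-383 Revenue=320
After txn 5 (Dr Cash, Cr Revenue, amount 470): Cash=533 Equity=-383 Revenue=-150
After txn 6 (Dr Revenue, Cr Equity, amount 70): Cash=533 Equity=-453 Revenue=-80
After txn 7 (Dr Cash, Cr Revenue, amount 268): Cash=801 Equity=-453 Revenue=-348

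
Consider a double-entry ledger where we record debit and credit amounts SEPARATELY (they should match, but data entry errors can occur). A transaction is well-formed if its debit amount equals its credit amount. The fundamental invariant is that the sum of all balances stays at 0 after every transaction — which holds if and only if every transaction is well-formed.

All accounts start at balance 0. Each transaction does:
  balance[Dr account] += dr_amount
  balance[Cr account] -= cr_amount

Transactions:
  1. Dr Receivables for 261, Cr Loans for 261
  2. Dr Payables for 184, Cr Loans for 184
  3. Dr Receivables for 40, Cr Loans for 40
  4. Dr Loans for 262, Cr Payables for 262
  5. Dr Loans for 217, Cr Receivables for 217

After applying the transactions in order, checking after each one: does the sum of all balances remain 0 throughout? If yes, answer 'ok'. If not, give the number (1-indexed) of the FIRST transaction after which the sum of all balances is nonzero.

After txn 1: dr=261 cr=261 sum_balances=0
After txn 2: dr=184 cr=184 sum_balances=0
After txn 3: dr=40 cr=40 sum_balances=0
After txn 4: dr=262 cr=262 sum_balances=0
After txn 5: dr=217 cr=217 sum_balances=0

Answer: ok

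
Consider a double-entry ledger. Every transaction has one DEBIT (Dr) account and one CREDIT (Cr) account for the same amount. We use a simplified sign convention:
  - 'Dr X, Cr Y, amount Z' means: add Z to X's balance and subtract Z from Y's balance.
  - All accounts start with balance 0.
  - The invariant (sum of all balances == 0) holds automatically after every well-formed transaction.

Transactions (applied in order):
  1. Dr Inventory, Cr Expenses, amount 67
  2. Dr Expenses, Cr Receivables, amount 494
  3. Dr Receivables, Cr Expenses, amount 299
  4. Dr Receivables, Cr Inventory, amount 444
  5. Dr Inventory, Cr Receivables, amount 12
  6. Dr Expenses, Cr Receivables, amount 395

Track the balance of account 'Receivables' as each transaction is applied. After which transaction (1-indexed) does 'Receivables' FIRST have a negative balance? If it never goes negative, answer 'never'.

Answer: 2

Derivation:
After txn 1: Receivables=0
After txn 2: Receivables=-494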